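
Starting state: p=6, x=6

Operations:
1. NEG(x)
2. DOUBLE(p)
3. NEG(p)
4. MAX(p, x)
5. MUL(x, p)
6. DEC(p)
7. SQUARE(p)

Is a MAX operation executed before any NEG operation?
No

First MAX: step 4
First NEG: step 1
Since 4 > 1, NEG comes first.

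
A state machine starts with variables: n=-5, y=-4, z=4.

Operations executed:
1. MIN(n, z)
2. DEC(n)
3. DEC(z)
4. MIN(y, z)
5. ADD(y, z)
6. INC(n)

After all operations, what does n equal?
n = -5

Tracing execution:
Step 1: MIN(n, z) → n = -5
Step 2: DEC(n) → n = -6
Step 3: DEC(z) → n = -6
Step 4: MIN(y, z) → n = -6
Step 5: ADD(y, z) → n = -6
Step 6: INC(n) → n = -5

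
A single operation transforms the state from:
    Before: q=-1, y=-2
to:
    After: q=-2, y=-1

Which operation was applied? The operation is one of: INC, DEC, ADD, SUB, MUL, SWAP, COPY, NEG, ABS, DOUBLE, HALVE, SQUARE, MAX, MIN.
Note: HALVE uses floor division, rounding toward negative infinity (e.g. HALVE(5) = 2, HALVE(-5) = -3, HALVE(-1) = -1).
SWAP(y, q)

Analyzing the change:
Before: q=-1, y=-2
After: q=-2, y=-1
Variable y changed from -2 to -1
Variable q changed from -1 to -2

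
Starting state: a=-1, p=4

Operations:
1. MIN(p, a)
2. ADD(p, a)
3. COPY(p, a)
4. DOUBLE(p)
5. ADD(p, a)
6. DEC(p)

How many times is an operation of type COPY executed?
1

Counting COPY operations:
Step 3: COPY(p, a) ← COPY
Total: 1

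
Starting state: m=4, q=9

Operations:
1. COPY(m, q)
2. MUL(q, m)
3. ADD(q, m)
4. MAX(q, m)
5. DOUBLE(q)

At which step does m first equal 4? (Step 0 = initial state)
Step 0

Tracing m:
Initial: m = 4 ← first occurrence
After step 1: m = 9
After step 2: m = 9
After step 3: m = 9
After step 4: m = 9
After step 5: m = 9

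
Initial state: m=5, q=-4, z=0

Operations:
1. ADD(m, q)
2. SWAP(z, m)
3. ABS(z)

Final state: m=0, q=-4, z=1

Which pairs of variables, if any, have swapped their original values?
None

Comparing initial and final values:
z: 0 → 1
m: 5 → 0
q: -4 → -4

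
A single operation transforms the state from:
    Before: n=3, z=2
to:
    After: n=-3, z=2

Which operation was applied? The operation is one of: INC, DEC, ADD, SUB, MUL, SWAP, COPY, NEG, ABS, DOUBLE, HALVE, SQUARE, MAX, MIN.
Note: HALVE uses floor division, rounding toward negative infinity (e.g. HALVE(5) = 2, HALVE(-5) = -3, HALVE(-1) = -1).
NEG(n)

Analyzing the change:
Before: n=3, z=2
After: n=-3, z=2
Variable n changed from 3 to -3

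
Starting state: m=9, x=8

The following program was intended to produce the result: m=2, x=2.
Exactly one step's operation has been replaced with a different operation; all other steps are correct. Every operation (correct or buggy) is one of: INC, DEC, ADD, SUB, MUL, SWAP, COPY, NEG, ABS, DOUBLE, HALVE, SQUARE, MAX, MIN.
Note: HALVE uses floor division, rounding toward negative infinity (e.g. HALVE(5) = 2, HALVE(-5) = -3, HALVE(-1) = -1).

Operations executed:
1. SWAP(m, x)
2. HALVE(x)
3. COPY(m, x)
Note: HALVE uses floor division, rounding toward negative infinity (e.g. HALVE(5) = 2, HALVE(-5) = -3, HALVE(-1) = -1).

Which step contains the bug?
Step 1

Trace with buggy code:
Initial: m=9, x=8
After step 1: m=8, x=9
After step 2: m=8, x=4
After step 3: m=4, x=4
Actual final m=4, x=4 ≠ expected m=2, x=2.
Step 1 is the only position where a single-operation replacement can produce the expected result.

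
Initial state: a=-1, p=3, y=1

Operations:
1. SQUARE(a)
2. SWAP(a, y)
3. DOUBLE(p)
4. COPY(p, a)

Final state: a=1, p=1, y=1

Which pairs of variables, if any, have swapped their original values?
None

Comparing initial and final values:
p: 3 → 1
a: -1 → 1
y: 1 → 1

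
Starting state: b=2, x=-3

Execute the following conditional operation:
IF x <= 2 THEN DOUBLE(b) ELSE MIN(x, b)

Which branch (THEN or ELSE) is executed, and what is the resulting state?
Branch: THEN, Final state: b=4, x=-3

Evaluating condition: x <= 2
x = -3
Condition is True, so THEN branch executes
After DOUBLE(b): b=4, x=-3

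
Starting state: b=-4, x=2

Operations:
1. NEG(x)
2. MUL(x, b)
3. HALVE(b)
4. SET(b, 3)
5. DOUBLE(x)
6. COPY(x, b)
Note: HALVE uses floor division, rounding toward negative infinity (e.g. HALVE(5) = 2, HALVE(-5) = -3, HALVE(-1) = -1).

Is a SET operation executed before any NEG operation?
No

First SET: step 4
First NEG: step 1
Since 4 > 1, NEG comes first.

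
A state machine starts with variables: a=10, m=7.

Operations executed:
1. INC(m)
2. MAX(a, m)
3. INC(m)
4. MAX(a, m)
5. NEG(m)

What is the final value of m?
m = -9

Tracing execution:
Step 1: INC(m) → m = 8
Step 2: MAX(a, m) → m = 8
Step 3: INC(m) → m = 9
Step 4: MAX(a, m) → m = 9
Step 5: NEG(m) → m = -9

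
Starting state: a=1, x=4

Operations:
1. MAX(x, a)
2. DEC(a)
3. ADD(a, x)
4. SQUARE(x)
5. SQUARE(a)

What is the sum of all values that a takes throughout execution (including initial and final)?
26

Values of a at each step:
Initial: a = 1
After step 1: a = 1
After step 2: a = 0
After step 3: a = 4
After step 4: a = 4
After step 5: a = 16
Sum = 1 + 1 + 0 + 4 + 4 + 16 = 26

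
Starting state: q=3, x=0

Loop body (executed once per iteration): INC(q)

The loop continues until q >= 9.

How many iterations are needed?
6

Tracing iterations:
Initial: q=3, x=0
After iteration 1: q=4, x=0
After iteration 2: q=5, x=0
After iteration 3: q=6, x=0
After iteration 4: q=7, x=0
After iteration 5: q=8, x=0
After iteration 6: q=9, x=0
q >= 9 now holds, so the loop exits after 6 iterations.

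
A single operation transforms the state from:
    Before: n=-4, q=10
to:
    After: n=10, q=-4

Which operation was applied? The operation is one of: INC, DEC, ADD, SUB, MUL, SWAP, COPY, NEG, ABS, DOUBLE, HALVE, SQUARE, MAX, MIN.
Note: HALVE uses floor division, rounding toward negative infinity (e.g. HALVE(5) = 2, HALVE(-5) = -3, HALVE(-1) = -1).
SWAP(n, q)

Analyzing the change:
Before: n=-4, q=10
After: n=10, q=-4
Variable n changed from -4 to 10
Variable q changed from 10 to -4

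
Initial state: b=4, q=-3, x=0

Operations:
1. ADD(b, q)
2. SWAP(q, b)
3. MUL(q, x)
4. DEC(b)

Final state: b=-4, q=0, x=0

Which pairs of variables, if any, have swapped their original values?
None

Comparing initial and final values:
b: 4 → -4
x: 0 → 0
q: -3 → 0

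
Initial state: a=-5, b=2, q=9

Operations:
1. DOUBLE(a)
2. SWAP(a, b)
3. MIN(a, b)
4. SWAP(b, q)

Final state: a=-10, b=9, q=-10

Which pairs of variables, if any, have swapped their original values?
None

Comparing initial and final values:
q: 9 → -10
a: -5 → -10
b: 2 → 9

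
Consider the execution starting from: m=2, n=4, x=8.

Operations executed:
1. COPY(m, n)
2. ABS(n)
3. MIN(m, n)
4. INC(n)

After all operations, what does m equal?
m = 4

Tracing execution:
Step 1: COPY(m, n) → m = 4
Step 2: ABS(n) → m = 4
Step 3: MIN(m, n) → m = 4
Step 4: INC(n) → m = 4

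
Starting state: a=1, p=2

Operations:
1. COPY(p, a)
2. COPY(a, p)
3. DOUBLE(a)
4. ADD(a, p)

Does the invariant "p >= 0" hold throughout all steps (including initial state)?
Yes

The invariant holds at every step.

State at each step:
Initial: a=1, p=2
After step 1: a=1, p=1
After step 2: a=1, p=1
After step 3: a=2, p=1
After step 4: a=3, p=1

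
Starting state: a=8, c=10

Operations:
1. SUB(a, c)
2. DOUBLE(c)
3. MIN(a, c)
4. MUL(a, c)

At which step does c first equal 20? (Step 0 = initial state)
Step 2

Tracing c:
Initial: c = 10
After step 1: c = 10
After step 2: c = 20 ← first occurrence
After step 3: c = 20
After step 4: c = 20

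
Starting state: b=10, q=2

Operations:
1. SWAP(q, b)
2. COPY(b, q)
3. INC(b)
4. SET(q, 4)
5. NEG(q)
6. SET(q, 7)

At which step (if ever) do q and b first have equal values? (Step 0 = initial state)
Step 2

q and b first become equal after step 2.

Comparing values at each step:
Initial: q=2, b=10
After step 1: q=10, b=2
After step 2: q=10, b=10 ← equal!
After step 3: q=10, b=11
After step 4: q=4, b=11
After step 5: q=-4, b=11
After step 6: q=7, b=11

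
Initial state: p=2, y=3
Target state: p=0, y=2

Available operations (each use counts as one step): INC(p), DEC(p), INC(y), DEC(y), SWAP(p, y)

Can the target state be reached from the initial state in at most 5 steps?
Yes

Path (3 steps): DEC(p) → DEC(p) → DEC(y)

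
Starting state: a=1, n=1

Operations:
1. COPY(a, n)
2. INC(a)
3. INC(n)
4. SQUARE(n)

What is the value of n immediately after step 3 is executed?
n = 2

Tracing n through execution:
Initial: n = 1
After step 1 (COPY(a, n)): n = 1
After step 2 (INC(a)): n = 1
After step 3 (INC(n)): n = 2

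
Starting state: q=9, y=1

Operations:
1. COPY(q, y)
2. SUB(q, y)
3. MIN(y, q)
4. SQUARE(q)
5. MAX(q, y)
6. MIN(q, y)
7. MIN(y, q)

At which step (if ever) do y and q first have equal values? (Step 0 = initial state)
Step 1

y and q first become equal after step 1.

Comparing values at each step:
Initial: y=1, q=9
After step 1: y=1, q=1 ← equal!
After step 2: y=1, q=0
After step 3: y=0, q=0 ← equal!
After step 4: y=0, q=0 ← equal!
After step 5: y=0, q=0 ← equal!
After step 6: y=0, q=0 ← equal!
After step 7: y=0, q=0 ← equal!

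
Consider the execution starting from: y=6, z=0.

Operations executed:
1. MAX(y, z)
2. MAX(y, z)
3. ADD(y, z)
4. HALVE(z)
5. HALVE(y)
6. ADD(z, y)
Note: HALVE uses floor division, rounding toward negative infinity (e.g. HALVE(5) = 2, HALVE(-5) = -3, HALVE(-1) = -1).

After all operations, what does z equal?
z = 3

Tracing execution:
Step 1: MAX(y, z) → z = 0
Step 2: MAX(y, z) → z = 0
Step 3: ADD(y, z) → z = 0
Step 4: HALVE(z) → z = 0
Step 5: HALVE(y) → z = 0
Step 6: ADD(z, y) → z = 3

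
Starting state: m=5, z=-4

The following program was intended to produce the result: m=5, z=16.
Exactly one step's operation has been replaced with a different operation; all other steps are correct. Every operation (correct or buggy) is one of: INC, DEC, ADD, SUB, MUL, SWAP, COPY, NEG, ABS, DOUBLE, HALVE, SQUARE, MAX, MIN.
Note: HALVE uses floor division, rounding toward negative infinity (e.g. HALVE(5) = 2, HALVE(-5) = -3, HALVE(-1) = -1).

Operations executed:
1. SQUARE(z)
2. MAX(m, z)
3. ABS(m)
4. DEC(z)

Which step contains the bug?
Step 2

Trace with buggy code:
Initial: m=5, z=-4
After step 1: m=5, z=16
After step 2: m=16, z=16
After step 3: m=16, z=16
After step 4: m=16, z=15
Actual final m=16, z=15 ≠ expected m=5, z=16.
Step 2 is the only position where a single-operation replacement can produce the expected result.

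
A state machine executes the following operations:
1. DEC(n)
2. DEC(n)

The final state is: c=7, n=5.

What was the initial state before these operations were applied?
c=7, n=7

Working backwards:
Final state: c=7, n=5
Before step 2 (DEC(n)): c=7, n=6
Before step 1 (DEC(n)): c=7, n=7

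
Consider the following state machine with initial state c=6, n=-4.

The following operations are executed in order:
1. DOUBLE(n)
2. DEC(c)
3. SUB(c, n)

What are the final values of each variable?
{c: 13, n: -8}

Step-by-step execution:
Initial: c=6, n=-4
After step 1 (DOUBLE(n)): c=6, n=-8
After step 2 (DEC(c)): c=5, n=-8
After step 3 (SUB(c, n)): c=13, n=-8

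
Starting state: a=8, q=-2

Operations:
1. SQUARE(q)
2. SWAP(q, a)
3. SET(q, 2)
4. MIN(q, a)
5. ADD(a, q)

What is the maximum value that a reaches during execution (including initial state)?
8

Values of a at each step:
Initial: a = 8 ← maximum
After step 1: a = 8
After step 2: a = 4
After step 3: a = 4
After step 4: a = 4
After step 5: a = 6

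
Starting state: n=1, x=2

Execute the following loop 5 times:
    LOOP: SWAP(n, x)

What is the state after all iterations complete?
n=2, x=1

Iteration trace:
Start: n=1, x=2
After iteration 1: n=2, x=1
After iteration 2: n=1, x=2
After iteration 3: n=2, x=1
After iteration 4: n=1, x=2
After iteration 5: n=2, x=1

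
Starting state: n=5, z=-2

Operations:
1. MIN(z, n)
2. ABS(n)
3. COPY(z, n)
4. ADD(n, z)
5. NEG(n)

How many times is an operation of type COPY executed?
1

Counting COPY operations:
Step 3: COPY(z, n) ← COPY
Total: 1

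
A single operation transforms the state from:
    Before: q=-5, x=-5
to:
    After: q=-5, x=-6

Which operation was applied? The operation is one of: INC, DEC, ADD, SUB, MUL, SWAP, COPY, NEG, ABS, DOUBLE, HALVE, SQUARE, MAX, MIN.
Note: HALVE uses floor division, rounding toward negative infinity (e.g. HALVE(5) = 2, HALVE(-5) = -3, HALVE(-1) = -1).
DEC(x)

Analyzing the change:
Before: q=-5, x=-5
After: q=-5, x=-6
Variable x changed from -5 to -6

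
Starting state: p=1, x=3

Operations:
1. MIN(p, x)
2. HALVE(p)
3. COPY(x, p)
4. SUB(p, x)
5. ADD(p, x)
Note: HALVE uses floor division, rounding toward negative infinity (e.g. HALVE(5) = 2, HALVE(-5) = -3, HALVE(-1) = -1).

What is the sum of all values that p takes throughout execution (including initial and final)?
2

Values of p at each step:
Initial: p = 1
After step 1: p = 1
After step 2: p = 0
After step 3: p = 0
After step 4: p = 0
After step 5: p = 0
Sum = 1 + 1 + 0 + 0 + 0 + 0 = 2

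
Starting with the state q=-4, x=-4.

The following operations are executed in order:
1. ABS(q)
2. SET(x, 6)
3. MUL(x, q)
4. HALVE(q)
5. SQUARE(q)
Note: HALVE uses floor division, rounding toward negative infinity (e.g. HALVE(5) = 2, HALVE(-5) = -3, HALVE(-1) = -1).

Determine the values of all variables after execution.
{q: 4, x: 24}

Step-by-step execution:
Initial: q=-4, x=-4
After step 1 (ABS(q)): q=4, x=-4
After step 2 (SET(x, 6)): q=4, x=6
After step 3 (MUL(x, q)): q=4, x=24
After step 4 (HALVE(q)): q=2, x=24
After step 5 (SQUARE(q)): q=4, x=24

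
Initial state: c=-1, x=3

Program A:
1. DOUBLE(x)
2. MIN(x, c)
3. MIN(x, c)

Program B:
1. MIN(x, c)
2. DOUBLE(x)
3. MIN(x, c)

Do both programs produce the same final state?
No

Program A final state: c=-1, x=-1
Program B final state: c=-1, x=-2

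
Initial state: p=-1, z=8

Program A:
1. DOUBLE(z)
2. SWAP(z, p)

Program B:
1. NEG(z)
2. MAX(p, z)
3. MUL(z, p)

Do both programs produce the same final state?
No

Program A final state: p=16, z=-1
Program B final state: p=-1, z=8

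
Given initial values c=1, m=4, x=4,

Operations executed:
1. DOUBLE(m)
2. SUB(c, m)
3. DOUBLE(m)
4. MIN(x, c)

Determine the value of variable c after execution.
c = -7

Tracing execution:
Step 1: DOUBLE(m) → c = 1
Step 2: SUB(c, m) → c = -7
Step 3: DOUBLE(m) → c = -7
Step 4: MIN(x, c) → c = -7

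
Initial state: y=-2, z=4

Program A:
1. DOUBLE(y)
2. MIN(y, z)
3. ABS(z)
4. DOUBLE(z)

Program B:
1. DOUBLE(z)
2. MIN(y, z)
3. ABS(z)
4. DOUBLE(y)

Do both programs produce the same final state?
Yes

Program A final state: y=-4, z=8
Program B final state: y=-4, z=8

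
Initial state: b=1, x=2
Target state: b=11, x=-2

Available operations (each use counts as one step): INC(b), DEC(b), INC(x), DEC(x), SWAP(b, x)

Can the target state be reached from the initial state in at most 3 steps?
No

The target state cannot be reached within 3 steps.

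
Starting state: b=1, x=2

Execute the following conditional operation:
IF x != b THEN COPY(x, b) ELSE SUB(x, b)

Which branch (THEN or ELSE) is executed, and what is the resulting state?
Branch: THEN, Final state: b=1, x=1

Evaluating condition: x != b
x = 2, b = 1
Condition is True, so THEN branch executes
After COPY(x, b): b=1, x=1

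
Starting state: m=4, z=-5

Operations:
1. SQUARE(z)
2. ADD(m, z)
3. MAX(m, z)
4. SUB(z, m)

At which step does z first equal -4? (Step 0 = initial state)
Step 4

Tracing z:
Initial: z = -5
After step 1: z = 25
After step 2: z = 25
After step 3: z = 25
After step 4: z = -4 ← first occurrence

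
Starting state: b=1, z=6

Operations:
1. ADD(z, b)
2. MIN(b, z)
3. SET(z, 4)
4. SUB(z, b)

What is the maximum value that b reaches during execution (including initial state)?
1

Values of b at each step:
Initial: b = 1 ← maximum
After step 1: b = 1
After step 2: b = 1
After step 3: b = 1
After step 4: b = 1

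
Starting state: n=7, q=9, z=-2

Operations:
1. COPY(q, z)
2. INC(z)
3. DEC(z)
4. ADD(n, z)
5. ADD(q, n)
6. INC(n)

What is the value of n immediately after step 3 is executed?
n = 7

Tracing n through execution:
Initial: n = 7
After step 1 (COPY(q, z)): n = 7
After step 2 (INC(z)): n = 7
After step 3 (DEC(z)): n = 7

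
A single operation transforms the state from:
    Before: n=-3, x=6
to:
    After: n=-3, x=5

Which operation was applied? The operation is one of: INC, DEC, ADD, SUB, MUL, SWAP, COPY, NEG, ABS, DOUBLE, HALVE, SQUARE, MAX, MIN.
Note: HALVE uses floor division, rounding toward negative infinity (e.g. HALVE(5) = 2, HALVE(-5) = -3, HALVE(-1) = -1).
DEC(x)

Analyzing the change:
Before: n=-3, x=6
After: n=-3, x=5
Variable x changed from 6 to 5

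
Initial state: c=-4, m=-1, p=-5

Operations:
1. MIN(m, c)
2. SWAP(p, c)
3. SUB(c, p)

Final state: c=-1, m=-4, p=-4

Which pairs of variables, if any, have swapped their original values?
(m, c)

Comparing initial and final values:
p: -5 → -4
m: -1 → -4
c: -4 → -1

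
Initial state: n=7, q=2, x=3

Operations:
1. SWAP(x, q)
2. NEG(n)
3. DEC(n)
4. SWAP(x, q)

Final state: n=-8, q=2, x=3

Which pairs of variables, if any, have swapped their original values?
None

Comparing initial and final values:
q: 2 → 2
n: 7 → -8
x: 3 → 3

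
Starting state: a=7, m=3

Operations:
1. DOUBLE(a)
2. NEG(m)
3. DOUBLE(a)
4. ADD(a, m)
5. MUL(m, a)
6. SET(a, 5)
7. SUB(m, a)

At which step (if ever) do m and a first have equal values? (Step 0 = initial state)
Never

m and a never become equal during execution.

Comparing values at each step:
Initial: m=3, a=7
After step 1: m=3, a=14
After step 2: m=-3, a=14
After step 3: m=-3, a=28
After step 4: m=-3, a=25
After step 5: m=-75, a=25
After step 6: m=-75, a=5
After step 7: m=-80, a=5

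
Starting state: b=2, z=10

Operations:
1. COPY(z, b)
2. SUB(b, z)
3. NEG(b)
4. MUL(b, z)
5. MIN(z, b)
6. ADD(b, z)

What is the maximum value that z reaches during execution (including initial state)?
10

Values of z at each step:
Initial: z = 10 ← maximum
After step 1: z = 2
After step 2: z = 2
After step 3: z = 2
After step 4: z = 2
After step 5: z = 0
After step 6: z = 0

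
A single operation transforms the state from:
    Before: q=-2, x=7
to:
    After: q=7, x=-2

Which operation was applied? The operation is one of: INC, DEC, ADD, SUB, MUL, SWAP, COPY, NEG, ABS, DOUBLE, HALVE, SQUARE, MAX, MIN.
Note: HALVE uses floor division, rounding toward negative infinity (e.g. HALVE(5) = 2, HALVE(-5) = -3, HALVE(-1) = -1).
SWAP(q, x)

Analyzing the change:
Before: q=-2, x=7
After: q=7, x=-2
Variable q changed from -2 to 7
Variable x changed from 7 to -2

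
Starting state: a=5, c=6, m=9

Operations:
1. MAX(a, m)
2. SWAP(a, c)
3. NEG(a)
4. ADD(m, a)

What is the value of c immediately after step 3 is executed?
c = 9

Tracing c through execution:
Initial: c = 6
After step 1 (MAX(a, m)): c = 6
After step 2 (SWAP(a, c)): c = 9
After step 3 (NEG(a)): c = 9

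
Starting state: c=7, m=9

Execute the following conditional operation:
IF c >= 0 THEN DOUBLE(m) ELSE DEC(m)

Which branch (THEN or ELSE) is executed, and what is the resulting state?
Branch: THEN, Final state: c=7, m=18

Evaluating condition: c >= 0
c = 7
Condition is True, so THEN branch executes
After DOUBLE(m): c=7, m=18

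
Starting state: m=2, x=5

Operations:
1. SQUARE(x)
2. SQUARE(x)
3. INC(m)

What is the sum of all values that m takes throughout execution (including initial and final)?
9

Values of m at each step:
Initial: m = 2
After step 1: m = 2
After step 2: m = 2
After step 3: m = 3
Sum = 2 + 2 + 2 + 3 = 9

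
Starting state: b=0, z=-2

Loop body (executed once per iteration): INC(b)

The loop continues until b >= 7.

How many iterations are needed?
7

Tracing iterations:
Initial: b=0, z=-2
After iteration 1: b=1, z=-2
After iteration 2: b=2, z=-2
After iteration 3: b=3, z=-2
After iteration 4: b=4, z=-2
After iteration 5: b=5, z=-2
After iteration 6: b=6, z=-2
After iteration 7: b=7, z=-2
b >= 7 now holds, so the loop exits after 7 iterations.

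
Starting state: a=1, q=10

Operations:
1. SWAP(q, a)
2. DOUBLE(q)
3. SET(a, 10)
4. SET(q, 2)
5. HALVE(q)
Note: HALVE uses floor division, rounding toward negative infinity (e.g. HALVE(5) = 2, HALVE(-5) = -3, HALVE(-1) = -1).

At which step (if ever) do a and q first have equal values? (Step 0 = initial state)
Never

a and q never become equal during execution.

Comparing values at each step:
Initial: a=1, q=10
After step 1: a=10, q=1
After step 2: a=10, q=2
After step 3: a=10, q=2
After step 4: a=10, q=2
After step 5: a=10, q=1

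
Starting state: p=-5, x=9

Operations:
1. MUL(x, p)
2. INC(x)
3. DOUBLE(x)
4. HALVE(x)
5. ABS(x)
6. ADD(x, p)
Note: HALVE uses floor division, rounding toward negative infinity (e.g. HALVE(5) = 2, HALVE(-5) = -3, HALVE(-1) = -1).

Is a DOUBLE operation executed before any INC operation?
No

First DOUBLE: step 3
First INC: step 2
Since 3 > 2, INC comes first.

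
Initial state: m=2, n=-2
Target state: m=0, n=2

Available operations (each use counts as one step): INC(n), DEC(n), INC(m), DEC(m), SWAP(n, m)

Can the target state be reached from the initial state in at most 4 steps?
Yes

Path (3 steps): INC(n) → INC(n) → SWAP(n, m)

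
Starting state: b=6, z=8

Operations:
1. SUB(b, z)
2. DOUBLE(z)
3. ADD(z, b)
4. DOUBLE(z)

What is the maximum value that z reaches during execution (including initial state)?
28

Values of z at each step:
Initial: z = 8
After step 1: z = 8
After step 2: z = 16
After step 3: z = 14
After step 4: z = 28 ← maximum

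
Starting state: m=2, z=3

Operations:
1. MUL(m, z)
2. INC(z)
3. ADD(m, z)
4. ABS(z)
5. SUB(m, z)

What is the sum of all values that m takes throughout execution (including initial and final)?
40

Values of m at each step:
Initial: m = 2
After step 1: m = 6
After step 2: m = 6
After step 3: m = 10
After step 4: m = 10
After step 5: m = 6
Sum = 2 + 6 + 6 + 10 + 10 + 6 = 40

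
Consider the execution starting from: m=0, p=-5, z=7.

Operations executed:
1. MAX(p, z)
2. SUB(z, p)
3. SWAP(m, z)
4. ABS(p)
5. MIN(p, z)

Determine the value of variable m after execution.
m = 0

Tracing execution:
Step 1: MAX(p, z) → m = 0
Step 2: SUB(z, p) → m = 0
Step 3: SWAP(m, z) → m = 0
Step 4: ABS(p) → m = 0
Step 5: MIN(p, z) → m = 0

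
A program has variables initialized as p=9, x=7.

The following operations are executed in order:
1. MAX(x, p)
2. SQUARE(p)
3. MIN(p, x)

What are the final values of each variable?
{p: 9, x: 9}

Step-by-step execution:
Initial: p=9, x=7
After step 1 (MAX(x, p)): p=9, x=9
After step 2 (SQUARE(p)): p=81, x=9
After step 3 (MIN(p, x)): p=9, x=9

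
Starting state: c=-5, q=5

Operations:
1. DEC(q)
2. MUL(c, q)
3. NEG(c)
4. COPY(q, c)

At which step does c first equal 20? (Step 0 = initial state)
Step 3

Tracing c:
Initial: c = -5
After step 1: c = -5
After step 2: c = -20
After step 3: c = 20 ← first occurrence
After step 4: c = 20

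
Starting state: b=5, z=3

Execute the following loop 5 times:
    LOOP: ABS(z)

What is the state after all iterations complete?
b=5, z=3

Iteration trace:
Start: b=5, z=3
After iteration 1: b=5, z=3
After iteration 2: b=5, z=3
After iteration 3: b=5, z=3
After iteration 4: b=5, z=3
After iteration 5: b=5, z=3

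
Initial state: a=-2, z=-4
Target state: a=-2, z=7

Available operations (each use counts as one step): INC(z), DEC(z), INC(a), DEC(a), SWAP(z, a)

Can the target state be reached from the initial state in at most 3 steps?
No

The target state cannot be reached within 3 steps.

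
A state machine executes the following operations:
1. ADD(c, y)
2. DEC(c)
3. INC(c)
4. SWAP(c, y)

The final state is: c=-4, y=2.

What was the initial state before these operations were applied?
c=6, y=-4

Working backwards:
Final state: c=-4, y=2
Before step 4 (SWAP(c, y)): c=2, y=-4
Before step 3 (INC(c)): c=1, y=-4
Before step 2 (DEC(c)): c=2, y=-4
Before step 1 (ADD(c, y)): c=6, y=-4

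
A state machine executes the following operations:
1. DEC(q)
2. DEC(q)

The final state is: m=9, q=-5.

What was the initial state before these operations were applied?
m=9, q=-3

Working backwards:
Final state: m=9, q=-5
Before step 2 (DEC(q)): m=9, q=-4
Before step 1 (DEC(q)): m=9, q=-3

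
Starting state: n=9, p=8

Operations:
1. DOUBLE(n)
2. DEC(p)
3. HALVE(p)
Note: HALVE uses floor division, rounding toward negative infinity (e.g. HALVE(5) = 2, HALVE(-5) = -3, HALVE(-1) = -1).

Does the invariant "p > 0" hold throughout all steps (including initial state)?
Yes

The invariant holds at every step.

State at each step:
Initial: n=9, p=8
After step 1: n=18, p=8
After step 2: n=18, p=7
After step 3: n=18, p=3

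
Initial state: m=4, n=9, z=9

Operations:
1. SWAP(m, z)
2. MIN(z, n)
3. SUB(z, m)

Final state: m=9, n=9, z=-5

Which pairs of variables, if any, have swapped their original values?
None

Comparing initial and final values:
z: 9 → -5
n: 9 → 9
m: 4 → 9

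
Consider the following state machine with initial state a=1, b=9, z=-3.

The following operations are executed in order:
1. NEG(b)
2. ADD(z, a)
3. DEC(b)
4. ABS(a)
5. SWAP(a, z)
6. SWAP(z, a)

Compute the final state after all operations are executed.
{a: 1, b: -10, z: -2}

Step-by-step execution:
Initial: a=1, b=9, z=-3
After step 1 (NEG(b)): a=1, b=-9, z=-3
After step 2 (ADD(z, a)): a=1, b=-9, z=-2
After step 3 (DEC(b)): a=1, b=-10, z=-2
After step 4 (ABS(a)): a=1, b=-10, z=-2
After step 5 (SWAP(a, z)): a=-2, b=-10, z=1
After step 6 (SWAP(z, a)): a=1, b=-10, z=-2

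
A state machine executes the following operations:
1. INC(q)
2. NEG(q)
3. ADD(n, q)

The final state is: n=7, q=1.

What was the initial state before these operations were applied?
n=6, q=-2

Working backwards:
Final state: n=7, q=1
Before step 3 (ADD(n, q)): n=6, q=1
Before step 2 (NEG(q)): n=6, q=-1
Before step 1 (INC(q)): n=6, q=-2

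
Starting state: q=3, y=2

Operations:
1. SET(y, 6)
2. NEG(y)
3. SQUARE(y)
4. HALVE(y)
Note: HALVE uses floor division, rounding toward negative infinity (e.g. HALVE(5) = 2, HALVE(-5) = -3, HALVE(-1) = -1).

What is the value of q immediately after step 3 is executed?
q = 3

Tracing q through execution:
Initial: q = 3
After step 1 (SET(y, 6)): q = 3
After step 2 (NEG(y)): q = 3
After step 3 (SQUARE(y)): q = 3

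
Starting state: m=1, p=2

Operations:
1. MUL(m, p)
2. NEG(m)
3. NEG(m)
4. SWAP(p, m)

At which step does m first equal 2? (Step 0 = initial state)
Step 1

Tracing m:
Initial: m = 1
After step 1: m = 2 ← first occurrence
After step 2: m = -2
After step 3: m = 2
After step 4: m = 2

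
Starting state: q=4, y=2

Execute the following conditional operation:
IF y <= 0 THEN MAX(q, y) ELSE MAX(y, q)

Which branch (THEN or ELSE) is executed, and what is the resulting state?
Branch: ELSE, Final state: q=4, y=4

Evaluating condition: y <= 0
y = 2
Condition is False, so ELSE branch executes
After MAX(y, q): q=4, y=4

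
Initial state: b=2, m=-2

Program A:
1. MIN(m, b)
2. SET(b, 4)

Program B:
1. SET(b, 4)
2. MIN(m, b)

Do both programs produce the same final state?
Yes

Program A final state: b=4, m=-2
Program B final state: b=4, m=-2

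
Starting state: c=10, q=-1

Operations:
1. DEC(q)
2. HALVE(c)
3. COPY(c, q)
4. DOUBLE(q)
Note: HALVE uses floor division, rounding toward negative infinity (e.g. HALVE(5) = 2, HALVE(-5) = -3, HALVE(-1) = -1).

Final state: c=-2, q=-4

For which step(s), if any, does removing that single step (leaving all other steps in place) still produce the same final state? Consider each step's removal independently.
Step(s) 2

Testing removal of each single step:
Without step 1: final = c=-1, q=-2 (different)
Without step 2: final = c=-2, q=-4 (same)
Without step 3: final = c=5, q=-4 (different)
Without step 4: final = c=-2, q=-2 (different)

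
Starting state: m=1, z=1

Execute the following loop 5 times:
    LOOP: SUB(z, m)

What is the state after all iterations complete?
m=1, z=-4

Iteration trace:
Start: m=1, z=1
After iteration 1: m=1, z=0
After iteration 2: m=1, z=-1
After iteration 3: m=1, z=-2
After iteration 4: m=1, z=-3
After iteration 5: m=1, z=-4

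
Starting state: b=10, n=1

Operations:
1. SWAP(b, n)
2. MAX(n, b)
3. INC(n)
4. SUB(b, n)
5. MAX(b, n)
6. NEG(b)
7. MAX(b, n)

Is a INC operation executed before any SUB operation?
Yes

First INC: step 3
First SUB: step 4
Since 3 < 4, INC comes first.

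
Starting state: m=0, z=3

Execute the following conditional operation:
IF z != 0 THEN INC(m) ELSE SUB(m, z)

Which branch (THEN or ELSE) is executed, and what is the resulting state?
Branch: THEN, Final state: m=1, z=3

Evaluating condition: z != 0
z = 3
Condition is True, so THEN branch executes
After INC(m): m=1, z=3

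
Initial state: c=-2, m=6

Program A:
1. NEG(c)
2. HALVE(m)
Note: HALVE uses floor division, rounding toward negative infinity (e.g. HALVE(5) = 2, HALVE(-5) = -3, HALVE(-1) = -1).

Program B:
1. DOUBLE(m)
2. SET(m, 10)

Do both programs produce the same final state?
No

Program A final state: c=2, m=3
Program B final state: c=-2, m=10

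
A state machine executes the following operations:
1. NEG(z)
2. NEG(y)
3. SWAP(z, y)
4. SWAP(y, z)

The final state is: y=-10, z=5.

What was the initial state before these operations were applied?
y=10, z=-5

Working backwards:
Final state: y=-10, z=5
Before step 4 (SWAP(y, z)): y=5, z=-10
Before step 3 (SWAP(z, y)): y=-10, z=5
Before step 2 (NEG(y)): y=10, z=5
Before step 1 (NEG(z)): y=10, z=-5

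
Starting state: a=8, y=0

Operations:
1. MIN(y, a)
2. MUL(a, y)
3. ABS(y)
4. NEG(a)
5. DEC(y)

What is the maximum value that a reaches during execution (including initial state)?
8

Values of a at each step:
Initial: a = 8 ← maximum
After step 1: a = 8
After step 2: a = 0
After step 3: a = 0
After step 4: a = 0
After step 5: a = 0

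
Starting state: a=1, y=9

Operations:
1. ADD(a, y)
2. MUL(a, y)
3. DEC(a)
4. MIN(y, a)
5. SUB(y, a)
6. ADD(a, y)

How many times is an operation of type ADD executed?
2

Counting ADD operations:
Step 1: ADD(a, y) ← ADD
Step 6: ADD(a, y) ← ADD
Total: 2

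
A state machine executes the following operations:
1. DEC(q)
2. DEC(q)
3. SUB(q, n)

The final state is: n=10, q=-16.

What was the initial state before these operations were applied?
n=10, q=-4

Working backwards:
Final state: n=10, q=-16
Before step 3 (SUB(q, n)): n=10, q=-6
Before step 2 (DEC(q)): n=10, q=-5
Before step 1 (DEC(q)): n=10, q=-4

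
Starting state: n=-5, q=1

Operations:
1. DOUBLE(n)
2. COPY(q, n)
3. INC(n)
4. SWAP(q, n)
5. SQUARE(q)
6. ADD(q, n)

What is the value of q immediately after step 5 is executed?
q = 81

Tracing q through execution:
Initial: q = 1
After step 1 (DOUBLE(n)): q = 1
After step 2 (COPY(q, n)): q = -10
After step 3 (INC(n)): q = -10
After step 4 (SWAP(q, n)): q = -9
After step 5 (SQUARE(q)): q = 81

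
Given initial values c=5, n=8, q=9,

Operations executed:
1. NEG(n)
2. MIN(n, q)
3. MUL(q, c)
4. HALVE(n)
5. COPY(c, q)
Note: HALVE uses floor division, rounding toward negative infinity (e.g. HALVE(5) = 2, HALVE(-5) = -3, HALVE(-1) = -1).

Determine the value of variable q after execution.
q = 45

Tracing execution:
Step 1: NEG(n) → q = 9
Step 2: MIN(n, q) → q = 9
Step 3: MUL(q, c) → q = 45
Step 4: HALVE(n) → q = 45
Step 5: COPY(c, q) → q = 45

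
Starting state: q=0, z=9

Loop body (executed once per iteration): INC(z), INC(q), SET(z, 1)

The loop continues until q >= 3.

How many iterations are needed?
3

Tracing iterations:
Initial: q=0, z=9
After iteration 1: q=1, z=1
After iteration 2: q=2, z=1
After iteration 3: q=3, z=1
q >= 3 now holds, so the loop exits after 3 iterations.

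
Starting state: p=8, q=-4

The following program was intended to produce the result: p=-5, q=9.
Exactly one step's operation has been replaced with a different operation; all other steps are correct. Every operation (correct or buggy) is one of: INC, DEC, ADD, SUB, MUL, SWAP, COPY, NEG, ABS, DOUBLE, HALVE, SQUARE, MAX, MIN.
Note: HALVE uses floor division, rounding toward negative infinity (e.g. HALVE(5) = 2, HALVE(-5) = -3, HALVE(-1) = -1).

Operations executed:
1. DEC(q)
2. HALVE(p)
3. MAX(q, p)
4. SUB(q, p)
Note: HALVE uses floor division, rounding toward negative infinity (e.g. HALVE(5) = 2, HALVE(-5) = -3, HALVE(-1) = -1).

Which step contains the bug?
Step 3

Trace with buggy code:
Initial: p=8, q=-4
After step 1: p=8, q=-5
After step 2: p=4, q=-5
After step 3: p=4, q=4
After step 4: p=4, q=0
Actual final p=4, q=0 ≠ expected p=-5, q=9.
Step 3 is the only position where a single-operation replacement can produce the expected result.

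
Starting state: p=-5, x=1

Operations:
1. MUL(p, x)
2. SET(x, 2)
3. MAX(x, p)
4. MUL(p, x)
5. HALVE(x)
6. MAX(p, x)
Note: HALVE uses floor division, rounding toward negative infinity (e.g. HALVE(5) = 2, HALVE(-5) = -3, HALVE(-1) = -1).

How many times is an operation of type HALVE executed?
1

Counting HALVE operations:
Step 5: HALVE(x) ← HALVE
Total: 1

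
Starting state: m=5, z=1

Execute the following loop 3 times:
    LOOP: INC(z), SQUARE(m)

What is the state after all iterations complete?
m=390625, z=4

Iteration trace:
Start: m=5, z=1
After iteration 1: m=25, z=2
After iteration 2: m=625, z=3
After iteration 3: m=390625, z=4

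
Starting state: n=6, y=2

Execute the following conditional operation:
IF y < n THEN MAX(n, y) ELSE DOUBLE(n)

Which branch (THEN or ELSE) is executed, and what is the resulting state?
Branch: THEN, Final state: n=6, y=2

Evaluating condition: y < n
y = 2, n = 6
Condition is True, so THEN branch executes
After MAX(n, y): n=6, y=2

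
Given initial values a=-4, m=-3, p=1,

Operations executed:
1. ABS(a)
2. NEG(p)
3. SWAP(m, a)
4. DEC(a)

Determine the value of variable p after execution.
p = -1

Tracing execution:
Step 1: ABS(a) → p = 1
Step 2: NEG(p) → p = -1
Step 3: SWAP(m, a) → p = -1
Step 4: DEC(a) → p = -1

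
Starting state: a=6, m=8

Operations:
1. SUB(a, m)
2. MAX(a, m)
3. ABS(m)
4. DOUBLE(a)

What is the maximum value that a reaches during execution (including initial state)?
16

Values of a at each step:
Initial: a = 6
After step 1: a = -2
After step 2: a = 8
After step 3: a = 8
After step 4: a = 16 ← maximum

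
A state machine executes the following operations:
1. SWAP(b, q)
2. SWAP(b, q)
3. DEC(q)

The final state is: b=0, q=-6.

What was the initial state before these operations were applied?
b=0, q=-5

Working backwards:
Final state: b=0, q=-6
Before step 3 (DEC(q)): b=0, q=-5
Before step 2 (SWAP(b, q)): b=-5, q=0
Before step 1 (SWAP(b, q)): b=0, q=-5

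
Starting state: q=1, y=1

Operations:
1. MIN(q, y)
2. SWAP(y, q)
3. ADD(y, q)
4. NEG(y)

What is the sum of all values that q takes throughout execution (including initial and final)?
5

Values of q at each step:
Initial: q = 1
After step 1: q = 1
After step 2: q = 1
After step 3: q = 1
After step 4: q = 1
Sum = 1 + 1 + 1 + 1 + 1 = 5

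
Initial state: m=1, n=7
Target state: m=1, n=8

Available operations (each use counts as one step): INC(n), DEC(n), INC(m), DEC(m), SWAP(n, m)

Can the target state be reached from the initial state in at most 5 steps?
Yes

Path (1 step): INC(n)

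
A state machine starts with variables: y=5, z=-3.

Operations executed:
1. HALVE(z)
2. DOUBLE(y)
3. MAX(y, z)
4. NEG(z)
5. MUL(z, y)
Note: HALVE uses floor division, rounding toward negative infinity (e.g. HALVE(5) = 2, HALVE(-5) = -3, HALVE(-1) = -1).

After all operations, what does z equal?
z = 20

Tracing execution:
Step 1: HALVE(z) → z = -2
Step 2: DOUBLE(y) → z = -2
Step 3: MAX(y, z) → z = -2
Step 4: NEG(z) → z = 2
Step 5: MUL(z, y) → z = 20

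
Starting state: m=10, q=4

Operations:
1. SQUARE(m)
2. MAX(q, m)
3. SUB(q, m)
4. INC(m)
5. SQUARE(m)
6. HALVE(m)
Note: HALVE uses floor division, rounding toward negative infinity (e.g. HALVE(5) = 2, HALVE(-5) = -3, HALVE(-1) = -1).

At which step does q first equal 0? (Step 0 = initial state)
Step 3

Tracing q:
Initial: q = 4
After step 1: q = 4
After step 2: q = 100
After step 3: q = 0 ← first occurrence
After step 4: q = 0
After step 5: q = 0
After step 6: q = 0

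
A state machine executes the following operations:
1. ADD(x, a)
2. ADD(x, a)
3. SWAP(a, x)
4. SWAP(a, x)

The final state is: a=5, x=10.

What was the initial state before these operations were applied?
a=5, x=0

Working backwards:
Final state: a=5, x=10
Before step 4 (SWAP(a, x)): a=10, x=5
Before step 3 (SWAP(a, x)): a=5, x=10
Before step 2 (ADD(x, a)): a=5, x=5
Before step 1 (ADD(x, a)): a=5, x=0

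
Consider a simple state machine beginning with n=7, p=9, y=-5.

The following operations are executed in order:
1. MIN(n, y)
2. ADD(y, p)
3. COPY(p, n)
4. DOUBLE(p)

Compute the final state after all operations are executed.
{n: -5, p: -10, y: 4}

Step-by-step execution:
Initial: n=7, p=9, y=-5
After step 1 (MIN(n, y)): n=-5, p=9, y=-5
After step 2 (ADD(y, p)): n=-5, p=9, y=4
After step 3 (COPY(p, n)): n=-5, p=-5, y=4
After step 4 (DOUBLE(p)): n=-5, p=-10, y=4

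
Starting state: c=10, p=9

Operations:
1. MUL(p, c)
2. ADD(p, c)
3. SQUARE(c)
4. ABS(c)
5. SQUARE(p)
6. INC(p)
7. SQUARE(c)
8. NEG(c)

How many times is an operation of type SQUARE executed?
3

Counting SQUARE operations:
Step 3: SQUARE(c) ← SQUARE
Step 5: SQUARE(p) ← SQUARE
Step 7: SQUARE(c) ← SQUARE
Total: 3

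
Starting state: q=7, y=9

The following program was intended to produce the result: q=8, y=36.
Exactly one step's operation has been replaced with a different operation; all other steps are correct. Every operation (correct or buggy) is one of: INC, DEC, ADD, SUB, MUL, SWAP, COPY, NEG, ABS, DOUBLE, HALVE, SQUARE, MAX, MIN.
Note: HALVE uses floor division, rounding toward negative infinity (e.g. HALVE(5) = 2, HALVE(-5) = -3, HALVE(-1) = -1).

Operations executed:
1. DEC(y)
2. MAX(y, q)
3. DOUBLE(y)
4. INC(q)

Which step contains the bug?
Step 1

Trace with buggy code:
Initial: q=7, y=9
After step 1: q=7, y=8
After step 2: q=7, y=8
After step 3: q=7, y=16
After step 4: q=8, y=16
Actual final q=8, y=16 ≠ expected q=8, y=36.
Step 1 is the only position where a single-operation replacement can produce the expected result.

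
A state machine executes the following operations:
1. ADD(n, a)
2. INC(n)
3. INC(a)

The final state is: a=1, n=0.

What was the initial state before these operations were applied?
a=0, n=-1

Working backwards:
Final state: a=1, n=0
Before step 3 (INC(a)): a=0, n=0
Before step 2 (INC(n)): a=0, n=-1
Before step 1 (ADD(n, a)): a=0, n=-1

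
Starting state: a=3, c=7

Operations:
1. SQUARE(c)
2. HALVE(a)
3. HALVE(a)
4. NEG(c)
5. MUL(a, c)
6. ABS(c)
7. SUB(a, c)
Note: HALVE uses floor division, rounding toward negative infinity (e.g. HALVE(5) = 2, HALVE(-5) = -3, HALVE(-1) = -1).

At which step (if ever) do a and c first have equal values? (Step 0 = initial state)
Never

a and c never become equal during execution.

Comparing values at each step:
Initial: a=3, c=7
After step 1: a=3, c=49
After step 2: a=1, c=49
After step 3: a=0, c=49
After step 4: a=0, c=-49
After step 5: a=0, c=-49
After step 6: a=0, c=49
After step 7: a=-49, c=49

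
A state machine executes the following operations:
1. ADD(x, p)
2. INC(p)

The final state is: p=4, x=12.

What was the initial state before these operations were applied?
p=3, x=9

Working backwards:
Final state: p=4, x=12
Before step 2 (INC(p)): p=3, x=12
Before step 1 (ADD(x, p)): p=3, x=9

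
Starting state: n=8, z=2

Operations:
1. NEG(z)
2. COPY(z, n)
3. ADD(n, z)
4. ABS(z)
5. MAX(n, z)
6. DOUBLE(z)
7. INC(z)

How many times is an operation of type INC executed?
1

Counting INC operations:
Step 7: INC(z) ← INC
Total: 1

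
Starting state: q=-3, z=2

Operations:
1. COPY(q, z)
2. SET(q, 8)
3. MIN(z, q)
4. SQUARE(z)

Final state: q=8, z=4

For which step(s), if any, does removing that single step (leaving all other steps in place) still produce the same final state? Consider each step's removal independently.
Step(s) 1, 3

Testing removal of each single step:
Without step 1: final = q=8, z=4 (same)
Without step 2: final = q=2, z=4 (different)
Without step 3: final = q=8, z=4 (same)
Without step 4: final = q=8, z=2 (different)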